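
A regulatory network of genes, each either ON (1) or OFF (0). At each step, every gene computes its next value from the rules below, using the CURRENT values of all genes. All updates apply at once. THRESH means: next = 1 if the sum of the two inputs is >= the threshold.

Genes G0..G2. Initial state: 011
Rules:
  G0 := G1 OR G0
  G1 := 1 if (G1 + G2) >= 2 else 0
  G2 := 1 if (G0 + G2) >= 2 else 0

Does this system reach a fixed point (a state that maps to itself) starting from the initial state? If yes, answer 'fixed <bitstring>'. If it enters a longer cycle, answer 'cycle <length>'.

Step 0: 011
Step 1: G0=G1|G0=1|0=1 G1=(1+1>=2)=1 G2=(0+1>=2)=0 -> 110
Step 2: G0=G1|G0=1|1=1 G1=(1+0>=2)=0 G2=(1+0>=2)=0 -> 100
Step 3: G0=G1|G0=0|1=1 G1=(0+0>=2)=0 G2=(1+0>=2)=0 -> 100
Fixed point reached at step 2: 100

Answer: fixed 100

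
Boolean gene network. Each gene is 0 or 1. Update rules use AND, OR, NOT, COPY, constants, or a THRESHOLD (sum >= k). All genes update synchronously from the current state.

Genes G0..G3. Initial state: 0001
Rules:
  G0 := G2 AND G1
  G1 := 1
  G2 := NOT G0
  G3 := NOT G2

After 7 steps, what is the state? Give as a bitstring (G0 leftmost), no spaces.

Step 1: G0=G2&G1=0&0=0 G1=1(const) G2=NOT G0=NOT 0=1 G3=NOT G2=NOT 0=1 -> 0111
Step 2: G0=G2&G1=1&1=1 G1=1(const) G2=NOT G0=NOT 0=1 G3=NOT G2=NOT 1=0 -> 1110
Step 3: G0=G2&G1=1&1=1 G1=1(const) G2=NOT G0=NOT 1=0 G3=NOT G2=NOT 1=0 -> 1100
Step 4: G0=G2&G1=0&1=0 G1=1(const) G2=NOT G0=NOT 1=0 G3=NOT G2=NOT 0=1 -> 0101
Step 5: G0=G2&G1=0&1=0 G1=1(const) G2=NOT G0=NOT 0=1 G3=NOT G2=NOT 0=1 -> 0111
Step 6: G0=G2&G1=1&1=1 G1=1(const) G2=NOT G0=NOT 0=1 G3=NOT G2=NOT 1=0 -> 1110
Step 7: G0=G2&G1=1&1=1 G1=1(const) G2=NOT G0=NOT 1=0 G3=NOT G2=NOT 1=0 -> 1100

1100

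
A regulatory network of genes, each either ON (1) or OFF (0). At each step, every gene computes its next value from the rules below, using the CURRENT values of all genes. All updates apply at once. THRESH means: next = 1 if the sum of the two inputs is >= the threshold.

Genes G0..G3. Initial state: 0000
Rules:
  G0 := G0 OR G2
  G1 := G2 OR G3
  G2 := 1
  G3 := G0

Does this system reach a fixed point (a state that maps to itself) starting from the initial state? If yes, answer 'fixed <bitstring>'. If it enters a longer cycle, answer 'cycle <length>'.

Answer: fixed 1111

Derivation:
Step 0: 0000
Step 1: G0=G0|G2=0|0=0 G1=G2|G3=0|0=0 G2=1(const) G3=G0=0 -> 0010
Step 2: G0=G0|G2=0|1=1 G1=G2|G3=1|0=1 G2=1(const) G3=G0=0 -> 1110
Step 3: G0=G0|G2=1|1=1 G1=G2|G3=1|0=1 G2=1(const) G3=G0=1 -> 1111
Step 4: G0=G0|G2=1|1=1 G1=G2|G3=1|1=1 G2=1(const) G3=G0=1 -> 1111
Fixed point reached at step 3: 1111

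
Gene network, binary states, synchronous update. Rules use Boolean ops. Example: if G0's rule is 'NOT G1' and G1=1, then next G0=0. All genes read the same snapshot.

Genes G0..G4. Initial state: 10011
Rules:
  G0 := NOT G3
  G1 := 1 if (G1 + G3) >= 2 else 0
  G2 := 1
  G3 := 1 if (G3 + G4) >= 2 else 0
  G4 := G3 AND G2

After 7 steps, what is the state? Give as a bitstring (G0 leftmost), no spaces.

Step 1: G0=NOT G3=NOT 1=0 G1=(0+1>=2)=0 G2=1(const) G3=(1+1>=2)=1 G4=G3&G2=1&0=0 -> 00110
Step 2: G0=NOT G3=NOT 1=0 G1=(0+1>=2)=0 G2=1(const) G3=(1+0>=2)=0 G4=G3&G2=1&1=1 -> 00101
Step 3: G0=NOT G3=NOT 0=1 G1=(0+0>=2)=0 G2=1(const) G3=(0+1>=2)=0 G4=G3&G2=0&1=0 -> 10100
Step 4: G0=NOT G3=NOT 0=1 G1=(0+0>=2)=0 G2=1(const) G3=(0+0>=2)=0 G4=G3&G2=0&1=0 -> 10100
Step 5: G0=NOT G3=NOT 0=1 G1=(0+0>=2)=0 G2=1(const) G3=(0+0>=2)=0 G4=G3&G2=0&1=0 -> 10100
Step 6: G0=NOT G3=NOT 0=1 G1=(0+0>=2)=0 G2=1(const) G3=(0+0>=2)=0 G4=G3&G2=0&1=0 -> 10100
Step 7: G0=NOT G3=NOT 0=1 G1=(0+0>=2)=0 G2=1(const) G3=(0+0>=2)=0 G4=G3&G2=0&1=0 -> 10100

10100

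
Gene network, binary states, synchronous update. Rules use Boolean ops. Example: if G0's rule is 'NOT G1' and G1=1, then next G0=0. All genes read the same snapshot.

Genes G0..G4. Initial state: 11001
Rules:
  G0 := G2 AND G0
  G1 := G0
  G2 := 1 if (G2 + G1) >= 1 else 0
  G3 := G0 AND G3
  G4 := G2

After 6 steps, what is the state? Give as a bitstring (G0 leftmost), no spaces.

Step 1: G0=G2&G0=0&1=0 G1=G0=1 G2=(0+1>=1)=1 G3=G0&G3=1&0=0 G4=G2=0 -> 01100
Step 2: G0=G2&G0=1&0=0 G1=G0=0 G2=(1+1>=1)=1 G3=G0&G3=0&0=0 G4=G2=1 -> 00101
Step 3: G0=G2&G0=1&0=0 G1=G0=0 G2=(1+0>=1)=1 G3=G0&G3=0&0=0 G4=G2=1 -> 00101
Step 4: G0=G2&G0=1&0=0 G1=G0=0 G2=(1+0>=1)=1 G3=G0&G3=0&0=0 G4=G2=1 -> 00101
Step 5: G0=G2&G0=1&0=0 G1=G0=0 G2=(1+0>=1)=1 G3=G0&G3=0&0=0 G4=G2=1 -> 00101
Step 6: G0=G2&G0=1&0=0 G1=G0=0 G2=(1+0>=1)=1 G3=G0&G3=0&0=0 G4=G2=1 -> 00101

00101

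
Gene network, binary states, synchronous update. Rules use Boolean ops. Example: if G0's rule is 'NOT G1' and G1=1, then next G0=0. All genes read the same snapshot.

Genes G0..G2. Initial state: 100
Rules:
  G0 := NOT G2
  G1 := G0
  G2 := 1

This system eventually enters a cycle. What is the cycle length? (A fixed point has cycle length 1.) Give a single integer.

Answer: 1

Derivation:
Step 0: 100
Step 1: G0=NOT G2=NOT 0=1 G1=G0=1 G2=1(const) -> 111
Step 2: G0=NOT G2=NOT 1=0 G1=G0=1 G2=1(const) -> 011
Step 3: G0=NOT G2=NOT 1=0 G1=G0=0 G2=1(const) -> 001
Step 4: G0=NOT G2=NOT 1=0 G1=G0=0 G2=1(const) -> 001
State from step 4 equals state from step 3 -> cycle length 1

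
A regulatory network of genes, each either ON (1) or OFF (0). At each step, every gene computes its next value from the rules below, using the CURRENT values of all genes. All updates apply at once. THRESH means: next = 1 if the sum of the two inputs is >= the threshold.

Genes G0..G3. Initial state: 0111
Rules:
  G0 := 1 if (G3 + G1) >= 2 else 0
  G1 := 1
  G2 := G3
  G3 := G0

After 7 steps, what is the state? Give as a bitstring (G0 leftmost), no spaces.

Step 1: G0=(1+1>=2)=1 G1=1(const) G2=G3=1 G3=G0=0 -> 1110
Step 2: G0=(0+1>=2)=0 G1=1(const) G2=G3=0 G3=G0=1 -> 0101
Step 3: G0=(1+1>=2)=1 G1=1(const) G2=G3=1 G3=G0=0 -> 1110
Step 4: G0=(0+1>=2)=0 G1=1(const) G2=G3=0 G3=G0=1 -> 0101
Step 5: G0=(1+1>=2)=1 G1=1(const) G2=G3=1 G3=G0=0 -> 1110
Step 6: G0=(0+1>=2)=0 G1=1(const) G2=G3=0 G3=G0=1 -> 0101
Step 7: G0=(1+1>=2)=1 G1=1(const) G2=G3=1 G3=G0=0 -> 1110

1110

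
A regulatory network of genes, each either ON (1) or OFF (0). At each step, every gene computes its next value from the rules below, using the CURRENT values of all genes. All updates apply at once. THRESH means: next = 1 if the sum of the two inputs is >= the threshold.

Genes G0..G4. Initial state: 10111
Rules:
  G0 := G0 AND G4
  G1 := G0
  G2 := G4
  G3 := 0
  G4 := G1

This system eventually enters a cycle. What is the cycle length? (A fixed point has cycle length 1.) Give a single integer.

Step 0: 10111
Step 1: G0=G0&G4=1&1=1 G1=G0=1 G2=G4=1 G3=0(const) G4=G1=0 -> 11100
Step 2: G0=G0&G4=1&0=0 G1=G0=1 G2=G4=0 G3=0(const) G4=G1=1 -> 01001
Step 3: G0=G0&G4=0&1=0 G1=G0=0 G2=G4=1 G3=0(const) G4=G1=1 -> 00101
Step 4: G0=G0&G4=0&1=0 G1=G0=0 G2=G4=1 G3=0(const) G4=G1=0 -> 00100
Step 5: G0=G0&G4=0&0=0 G1=G0=0 G2=G4=0 G3=0(const) G4=G1=0 -> 00000
Step 6: G0=G0&G4=0&0=0 G1=G0=0 G2=G4=0 G3=0(const) G4=G1=0 -> 00000
State from step 6 equals state from step 5 -> cycle length 1

Answer: 1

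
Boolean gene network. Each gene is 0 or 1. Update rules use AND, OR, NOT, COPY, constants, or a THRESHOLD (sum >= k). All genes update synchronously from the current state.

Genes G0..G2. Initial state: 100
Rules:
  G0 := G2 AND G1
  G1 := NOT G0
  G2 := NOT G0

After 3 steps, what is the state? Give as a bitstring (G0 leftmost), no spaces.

Step 1: G0=G2&G1=0&0=0 G1=NOT G0=NOT 1=0 G2=NOT G0=NOT 1=0 -> 000
Step 2: G0=G2&G1=0&0=0 G1=NOT G0=NOT 0=1 G2=NOT G0=NOT 0=1 -> 011
Step 3: G0=G2&G1=1&1=1 G1=NOT G0=NOT 0=1 G2=NOT G0=NOT 0=1 -> 111

111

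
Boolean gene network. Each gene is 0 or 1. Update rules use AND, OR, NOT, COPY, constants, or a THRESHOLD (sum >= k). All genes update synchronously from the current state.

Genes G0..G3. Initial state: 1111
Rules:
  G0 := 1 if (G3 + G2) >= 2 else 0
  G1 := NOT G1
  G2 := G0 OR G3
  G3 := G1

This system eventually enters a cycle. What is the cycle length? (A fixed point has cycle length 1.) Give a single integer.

Step 0: 1111
Step 1: G0=(1+1>=2)=1 G1=NOT G1=NOT 1=0 G2=G0|G3=1|1=1 G3=G1=1 -> 1011
Step 2: G0=(1+1>=2)=1 G1=NOT G1=NOT 0=1 G2=G0|G3=1|1=1 G3=G1=0 -> 1110
Step 3: G0=(0+1>=2)=0 G1=NOT G1=NOT 1=0 G2=G0|G3=1|0=1 G3=G1=1 -> 0011
Step 4: G0=(1+1>=2)=1 G1=NOT G1=NOT 0=1 G2=G0|G3=0|1=1 G3=G1=0 -> 1110
State from step 4 equals state from step 2 -> cycle length 2

Answer: 2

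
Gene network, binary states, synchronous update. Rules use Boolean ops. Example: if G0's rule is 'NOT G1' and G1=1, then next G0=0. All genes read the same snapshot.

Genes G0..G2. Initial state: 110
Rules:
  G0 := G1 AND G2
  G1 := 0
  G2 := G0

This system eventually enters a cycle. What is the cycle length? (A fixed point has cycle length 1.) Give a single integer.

Answer: 1

Derivation:
Step 0: 110
Step 1: G0=G1&G2=1&0=0 G1=0(const) G2=G0=1 -> 001
Step 2: G0=G1&G2=0&1=0 G1=0(const) G2=G0=0 -> 000
Step 3: G0=G1&G2=0&0=0 G1=0(const) G2=G0=0 -> 000
State from step 3 equals state from step 2 -> cycle length 1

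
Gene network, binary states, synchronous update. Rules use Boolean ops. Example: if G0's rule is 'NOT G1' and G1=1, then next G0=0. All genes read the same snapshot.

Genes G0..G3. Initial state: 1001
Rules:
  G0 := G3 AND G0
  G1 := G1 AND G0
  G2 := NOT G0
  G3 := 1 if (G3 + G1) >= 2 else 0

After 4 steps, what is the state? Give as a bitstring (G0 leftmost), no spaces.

Step 1: G0=G3&G0=1&1=1 G1=G1&G0=0&1=0 G2=NOT G0=NOT 1=0 G3=(1+0>=2)=0 -> 1000
Step 2: G0=G3&G0=0&1=0 G1=G1&G0=0&1=0 G2=NOT G0=NOT 1=0 G3=(0+0>=2)=0 -> 0000
Step 3: G0=G3&G0=0&0=0 G1=G1&G0=0&0=0 G2=NOT G0=NOT 0=1 G3=(0+0>=2)=0 -> 0010
Step 4: G0=G3&G0=0&0=0 G1=G1&G0=0&0=0 G2=NOT G0=NOT 0=1 G3=(0+0>=2)=0 -> 0010

0010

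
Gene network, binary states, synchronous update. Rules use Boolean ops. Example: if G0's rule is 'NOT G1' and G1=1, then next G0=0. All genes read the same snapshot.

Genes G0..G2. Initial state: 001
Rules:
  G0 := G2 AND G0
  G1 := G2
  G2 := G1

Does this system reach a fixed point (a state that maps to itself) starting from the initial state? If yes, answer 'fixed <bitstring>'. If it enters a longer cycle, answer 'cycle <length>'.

Answer: cycle 2

Derivation:
Step 0: 001
Step 1: G0=G2&G0=1&0=0 G1=G2=1 G2=G1=0 -> 010
Step 2: G0=G2&G0=0&0=0 G1=G2=0 G2=G1=1 -> 001
Cycle of length 2 starting at step 0 -> no fixed point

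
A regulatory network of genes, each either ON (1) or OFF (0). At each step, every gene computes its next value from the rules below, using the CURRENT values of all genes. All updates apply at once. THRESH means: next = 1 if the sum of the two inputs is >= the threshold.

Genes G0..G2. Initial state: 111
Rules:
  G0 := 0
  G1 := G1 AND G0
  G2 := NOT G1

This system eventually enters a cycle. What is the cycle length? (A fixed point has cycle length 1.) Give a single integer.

Answer: 1

Derivation:
Step 0: 111
Step 1: G0=0(const) G1=G1&G0=1&1=1 G2=NOT G1=NOT 1=0 -> 010
Step 2: G0=0(const) G1=G1&G0=1&0=0 G2=NOT G1=NOT 1=0 -> 000
Step 3: G0=0(const) G1=G1&G0=0&0=0 G2=NOT G1=NOT 0=1 -> 001
Step 4: G0=0(const) G1=G1&G0=0&0=0 G2=NOT G1=NOT 0=1 -> 001
State from step 4 equals state from step 3 -> cycle length 1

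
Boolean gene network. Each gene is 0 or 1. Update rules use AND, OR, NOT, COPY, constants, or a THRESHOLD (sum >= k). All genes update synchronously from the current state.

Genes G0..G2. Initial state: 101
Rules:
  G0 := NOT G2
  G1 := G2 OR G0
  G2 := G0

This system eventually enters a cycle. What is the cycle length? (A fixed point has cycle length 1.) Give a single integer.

Answer: 4

Derivation:
Step 0: 101
Step 1: G0=NOT G2=NOT 1=0 G1=G2|G0=1|1=1 G2=G0=1 -> 011
Step 2: G0=NOT G2=NOT 1=0 G1=G2|G0=1|0=1 G2=G0=0 -> 010
Step 3: G0=NOT G2=NOT 0=1 G1=G2|G0=0|0=0 G2=G0=0 -> 100
Step 4: G0=NOT G2=NOT 0=1 G1=G2|G0=0|1=1 G2=G0=1 -> 111
Step 5: G0=NOT G2=NOT 1=0 G1=G2|G0=1|1=1 G2=G0=1 -> 011
State from step 5 equals state from step 1 -> cycle length 4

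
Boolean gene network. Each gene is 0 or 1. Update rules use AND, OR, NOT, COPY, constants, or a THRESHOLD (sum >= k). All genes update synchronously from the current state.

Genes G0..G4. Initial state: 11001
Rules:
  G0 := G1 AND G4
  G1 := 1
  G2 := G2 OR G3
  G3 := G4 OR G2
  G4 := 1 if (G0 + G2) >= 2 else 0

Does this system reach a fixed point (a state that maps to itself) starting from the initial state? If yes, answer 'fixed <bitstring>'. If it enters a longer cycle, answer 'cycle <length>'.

Step 0: 11001
Step 1: G0=G1&G4=1&1=1 G1=1(const) G2=G2|G3=0|0=0 G3=G4|G2=1|0=1 G4=(1+0>=2)=0 -> 11010
Step 2: G0=G1&G4=1&0=0 G1=1(const) G2=G2|G3=0|1=1 G3=G4|G2=0|0=0 G4=(1+0>=2)=0 -> 01100
Step 3: G0=G1&G4=1&0=0 G1=1(const) G2=G2|G3=1|0=1 G3=G4|G2=0|1=1 G4=(0+1>=2)=0 -> 01110
Step 4: G0=G1&G4=1&0=0 G1=1(const) G2=G2|G3=1|1=1 G3=G4|G2=0|1=1 G4=(0+1>=2)=0 -> 01110
Fixed point reached at step 3: 01110

Answer: fixed 01110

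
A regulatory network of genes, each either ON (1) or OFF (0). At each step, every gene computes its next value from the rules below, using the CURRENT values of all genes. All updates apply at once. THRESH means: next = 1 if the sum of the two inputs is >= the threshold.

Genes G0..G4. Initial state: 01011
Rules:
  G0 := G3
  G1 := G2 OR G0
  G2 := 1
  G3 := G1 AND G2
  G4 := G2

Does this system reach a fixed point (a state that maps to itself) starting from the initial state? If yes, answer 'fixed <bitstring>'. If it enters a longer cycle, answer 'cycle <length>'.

Step 0: 01011
Step 1: G0=G3=1 G1=G2|G0=0|0=0 G2=1(const) G3=G1&G2=1&0=0 G4=G2=0 -> 10100
Step 2: G0=G3=0 G1=G2|G0=1|1=1 G2=1(const) G3=G1&G2=0&1=0 G4=G2=1 -> 01101
Step 3: G0=G3=0 G1=G2|G0=1|0=1 G2=1(const) G3=G1&G2=1&1=1 G4=G2=1 -> 01111
Step 4: G0=G3=1 G1=G2|G0=1|0=1 G2=1(const) G3=G1&G2=1&1=1 G4=G2=1 -> 11111
Step 5: G0=G3=1 G1=G2|G0=1|1=1 G2=1(const) G3=G1&G2=1&1=1 G4=G2=1 -> 11111
Fixed point reached at step 4: 11111

Answer: fixed 11111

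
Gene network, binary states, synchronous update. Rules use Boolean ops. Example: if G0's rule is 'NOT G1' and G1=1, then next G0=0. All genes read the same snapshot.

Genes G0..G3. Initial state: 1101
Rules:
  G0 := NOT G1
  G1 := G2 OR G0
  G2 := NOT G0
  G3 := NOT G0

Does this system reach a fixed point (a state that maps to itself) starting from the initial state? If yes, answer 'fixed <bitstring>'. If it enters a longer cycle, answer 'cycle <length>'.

Answer: cycle 3

Derivation:
Step 0: 1101
Step 1: G0=NOT G1=NOT 1=0 G1=G2|G0=0|1=1 G2=NOT G0=NOT 1=0 G3=NOT G0=NOT 1=0 -> 0100
Step 2: G0=NOT G1=NOT 1=0 G1=G2|G0=0|0=0 G2=NOT G0=NOT 0=1 G3=NOT G0=NOT 0=1 -> 0011
Step 3: G0=NOT G1=NOT 0=1 G1=G2|G0=1|0=1 G2=NOT G0=NOT 0=1 G3=NOT G0=NOT 0=1 -> 1111
Step 4: G0=NOT G1=NOT 1=0 G1=G2|G0=1|1=1 G2=NOT G0=NOT 1=0 G3=NOT G0=NOT 1=0 -> 0100
Cycle of length 3 starting at step 1 -> no fixed point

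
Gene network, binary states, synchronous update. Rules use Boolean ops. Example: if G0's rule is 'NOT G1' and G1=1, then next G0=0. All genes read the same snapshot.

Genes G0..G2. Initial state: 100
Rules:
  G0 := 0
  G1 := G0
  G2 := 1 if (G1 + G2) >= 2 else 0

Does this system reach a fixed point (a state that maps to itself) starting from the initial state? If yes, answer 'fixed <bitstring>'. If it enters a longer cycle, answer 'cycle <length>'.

Answer: fixed 000

Derivation:
Step 0: 100
Step 1: G0=0(const) G1=G0=1 G2=(0+0>=2)=0 -> 010
Step 2: G0=0(const) G1=G0=0 G2=(1+0>=2)=0 -> 000
Step 3: G0=0(const) G1=G0=0 G2=(0+0>=2)=0 -> 000
Fixed point reached at step 2: 000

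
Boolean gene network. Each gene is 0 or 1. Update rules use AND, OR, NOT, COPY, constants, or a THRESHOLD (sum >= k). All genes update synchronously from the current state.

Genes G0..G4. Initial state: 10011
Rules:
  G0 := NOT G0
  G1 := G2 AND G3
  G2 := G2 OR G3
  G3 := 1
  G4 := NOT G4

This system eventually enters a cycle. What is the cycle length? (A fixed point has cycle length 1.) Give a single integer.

Step 0: 10011
Step 1: G0=NOT G0=NOT 1=0 G1=G2&G3=0&1=0 G2=G2|G3=0|1=1 G3=1(const) G4=NOT G4=NOT 1=0 -> 00110
Step 2: G0=NOT G0=NOT 0=1 G1=G2&G3=1&1=1 G2=G2|G3=1|1=1 G3=1(const) G4=NOT G4=NOT 0=1 -> 11111
Step 3: G0=NOT G0=NOT 1=0 G1=G2&G3=1&1=1 G2=G2|G3=1|1=1 G3=1(const) G4=NOT G4=NOT 1=0 -> 01110
Step 4: G0=NOT G0=NOT 0=1 G1=G2&G3=1&1=1 G2=G2|G3=1|1=1 G3=1(const) G4=NOT G4=NOT 0=1 -> 11111
State from step 4 equals state from step 2 -> cycle length 2

Answer: 2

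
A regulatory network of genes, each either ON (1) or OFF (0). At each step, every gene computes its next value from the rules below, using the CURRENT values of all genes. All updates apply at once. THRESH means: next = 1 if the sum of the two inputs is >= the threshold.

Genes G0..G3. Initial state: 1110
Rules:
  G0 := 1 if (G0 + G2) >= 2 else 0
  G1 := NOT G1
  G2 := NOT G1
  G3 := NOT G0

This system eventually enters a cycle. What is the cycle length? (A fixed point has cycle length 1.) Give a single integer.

Step 0: 1110
Step 1: G0=(1+1>=2)=1 G1=NOT G1=NOT 1=0 G2=NOT G1=NOT 1=0 G3=NOT G0=NOT 1=0 -> 1000
Step 2: G0=(1+0>=2)=0 G1=NOT G1=NOT 0=1 G2=NOT G1=NOT 0=1 G3=NOT G0=NOT 1=0 -> 0110
Step 3: G0=(0+1>=2)=0 G1=NOT G1=NOT 1=0 G2=NOT G1=NOT 1=0 G3=NOT G0=NOT 0=1 -> 0001
Step 4: G0=(0+0>=2)=0 G1=NOT G1=NOT 0=1 G2=NOT G1=NOT 0=1 G3=NOT G0=NOT 0=1 -> 0111
Step 5: G0=(0+1>=2)=0 G1=NOT G1=NOT 1=0 G2=NOT G1=NOT 1=0 G3=NOT G0=NOT 0=1 -> 0001
State from step 5 equals state from step 3 -> cycle length 2

Answer: 2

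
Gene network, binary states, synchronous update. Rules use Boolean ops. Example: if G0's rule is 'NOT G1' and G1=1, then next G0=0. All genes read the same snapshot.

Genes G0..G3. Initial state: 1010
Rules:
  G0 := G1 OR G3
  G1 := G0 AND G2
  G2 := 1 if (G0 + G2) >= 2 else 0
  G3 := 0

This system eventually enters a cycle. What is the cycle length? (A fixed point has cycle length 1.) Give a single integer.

Answer: 1

Derivation:
Step 0: 1010
Step 1: G0=G1|G3=0|0=0 G1=G0&G2=1&1=1 G2=(1+1>=2)=1 G3=0(const) -> 0110
Step 2: G0=G1|G3=1|0=1 G1=G0&G2=0&1=0 G2=(0+1>=2)=0 G3=0(const) -> 1000
Step 3: G0=G1|G3=0|0=0 G1=G0&G2=1&0=0 G2=(1+0>=2)=0 G3=0(const) -> 0000
Step 4: G0=G1|G3=0|0=0 G1=G0&G2=0&0=0 G2=(0+0>=2)=0 G3=0(const) -> 0000
State from step 4 equals state from step 3 -> cycle length 1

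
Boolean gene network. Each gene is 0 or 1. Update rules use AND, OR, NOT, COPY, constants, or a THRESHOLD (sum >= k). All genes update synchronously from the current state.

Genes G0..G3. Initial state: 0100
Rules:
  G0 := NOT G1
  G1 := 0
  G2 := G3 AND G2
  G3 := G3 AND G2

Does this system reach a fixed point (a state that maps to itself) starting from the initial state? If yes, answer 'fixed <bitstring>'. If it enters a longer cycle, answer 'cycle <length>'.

Step 0: 0100
Step 1: G0=NOT G1=NOT 1=0 G1=0(const) G2=G3&G2=0&0=0 G3=G3&G2=0&0=0 -> 0000
Step 2: G0=NOT G1=NOT 0=1 G1=0(const) G2=G3&G2=0&0=0 G3=G3&G2=0&0=0 -> 1000
Step 3: G0=NOT G1=NOT 0=1 G1=0(const) G2=G3&G2=0&0=0 G3=G3&G2=0&0=0 -> 1000
Fixed point reached at step 2: 1000

Answer: fixed 1000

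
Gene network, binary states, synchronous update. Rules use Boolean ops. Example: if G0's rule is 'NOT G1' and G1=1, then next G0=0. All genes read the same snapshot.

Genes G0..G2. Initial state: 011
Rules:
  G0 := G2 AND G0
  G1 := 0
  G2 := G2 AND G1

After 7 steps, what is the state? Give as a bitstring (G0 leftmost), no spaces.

Step 1: G0=G2&G0=1&0=0 G1=0(const) G2=G2&G1=1&1=1 -> 001
Step 2: G0=G2&G0=1&0=0 G1=0(const) G2=G2&G1=1&0=0 -> 000
Step 3: G0=G2&G0=0&0=0 G1=0(const) G2=G2&G1=0&0=0 -> 000
Step 4: G0=G2&G0=0&0=0 G1=0(const) G2=G2&G1=0&0=0 -> 000
Step 5: G0=G2&G0=0&0=0 G1=0(const) G2=G2&G1=0&0=0 -> 000
Step 6: G0=G2&G0=0&0=0 G1=0(const) G2=G2&G1=0&0=0 -> 000
Step 7: G0=G2&G0=0&0=0 G1=0(const) G2=G2&G1=0&0=0 -> 000

000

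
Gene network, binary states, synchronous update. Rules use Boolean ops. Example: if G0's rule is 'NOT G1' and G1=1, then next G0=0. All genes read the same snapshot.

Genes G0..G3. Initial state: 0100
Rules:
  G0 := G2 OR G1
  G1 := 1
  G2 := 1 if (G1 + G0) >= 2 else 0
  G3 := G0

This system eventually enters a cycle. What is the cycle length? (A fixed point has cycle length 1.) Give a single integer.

Step 0: 0100
Step 1: G0=G2|G1=0|1=1 G1=1(const) G2=(1+0>=2)=0 G3=G0=0 -> 1100
Step 2: G0=G2|G1=0|1=1 G1=1(const) G2=(1+1>=2)=1 G3=G0=1 -> 1111
Step 3: G0=G2|G1=1|1=1 G1=1(const) G2=(1+1>=2)=1 G3=G0=1 -> 1111
State from step 3 equals state from step 2 -> cycle length 1

Answer: 1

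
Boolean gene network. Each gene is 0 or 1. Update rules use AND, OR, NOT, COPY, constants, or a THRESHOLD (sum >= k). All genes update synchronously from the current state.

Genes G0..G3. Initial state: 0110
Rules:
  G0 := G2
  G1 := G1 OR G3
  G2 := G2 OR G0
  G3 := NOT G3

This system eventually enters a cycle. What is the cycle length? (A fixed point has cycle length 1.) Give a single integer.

Answer: 2

Derivation:
Step 0: 0110
Step 1: G0=G2=1 G1=G1|G3=1|0=1 G2=G2|G0=1|0=1 G3=NOT G3=NOT 0=1 -> 1111
Step 2: G0=G2=1 G1=G1|G3=1|1=1 G2=G2|G0=1|1=1 G3=NOT G3=NOT 1=0 -> 1110
Step 3: G0=G2=1 G1=G1|G3=1|0=1 G2=G2|G0=1|1=1 G3=NOT G3=NOT 0=1 -> 1111
State from step 3 equals state from step 1 -> cycle length 2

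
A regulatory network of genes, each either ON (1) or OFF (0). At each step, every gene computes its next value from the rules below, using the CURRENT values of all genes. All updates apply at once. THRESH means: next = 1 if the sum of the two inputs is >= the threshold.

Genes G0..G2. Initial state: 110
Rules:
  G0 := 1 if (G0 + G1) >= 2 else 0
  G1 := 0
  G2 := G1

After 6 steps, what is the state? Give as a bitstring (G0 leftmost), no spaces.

Step 1: G0=(1+1>=2)=1 G1=0(const) G2=G1=1 -> 101
Step 2: G0=(1+0>=2)=0 G1=0(const) G2=G1=0 -> 000
Step 3: G0=(0+0>=2)=0 G1=0(const) G2=G1=0 -> 000
Step 4: G0=(0+0>=2)=0 G1=0(const) G2=G1=0 -> 000
Step 5: G0=(0+0>=2)=0 G1=0(const) G2=G1=0 -> 000
Step 6: G0=(0+0>=2)=0 G1=0(const) G2=G1=0 -> 000

000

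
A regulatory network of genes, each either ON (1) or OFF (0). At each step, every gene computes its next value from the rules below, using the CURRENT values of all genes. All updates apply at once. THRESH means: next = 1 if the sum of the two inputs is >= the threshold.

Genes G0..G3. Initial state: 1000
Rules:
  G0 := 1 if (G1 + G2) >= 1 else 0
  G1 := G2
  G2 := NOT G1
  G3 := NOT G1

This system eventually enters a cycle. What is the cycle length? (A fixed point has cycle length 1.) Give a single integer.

Step 0: 1000
Step 1: G0=(0+0>=1)=0 G1=G2=0 G2=NOT G1=NOT 0=1 G3=NOT G1=NOT 0=1 -> 0011
Step 2: G0=(0+1>=1)=1 G1=G2=1 G2=NOT G1=NOT 0=1 G3=NOT G1=NOT 0=1 -> 1111
Step 3: G0=(1+1>=1)=1 G1=G2=1 G2=NOT G1=NOT 1=0 G3=NOT G1=NOT 1=0 -> 1100
Step 4: G0=(1+0>=1)=1 G1=G2=0 G2=NOT G1=NOT 1=0 G3=NOT G1=NOT 1=0 -> 1000
State from step 4 equals state from step 0 -> cycle length 4

Answer: 4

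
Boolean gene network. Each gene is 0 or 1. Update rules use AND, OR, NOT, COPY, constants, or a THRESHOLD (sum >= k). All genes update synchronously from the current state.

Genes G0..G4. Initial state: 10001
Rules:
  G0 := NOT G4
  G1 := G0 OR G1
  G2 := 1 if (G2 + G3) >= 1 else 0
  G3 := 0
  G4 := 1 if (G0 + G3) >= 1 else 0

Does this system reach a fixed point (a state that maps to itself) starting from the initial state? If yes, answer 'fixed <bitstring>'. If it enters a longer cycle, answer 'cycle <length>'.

Answer: cycle 4

Derivation:
Step 0: 10001
Step 1: G0=NOT G4=NOT 1=0 G1=G0|G1=1|0=1 G2=(0+0>=1)=0 G3=0(const) G4=(1+0>=1)=1 -> 01001
Step 2: G0=NOT G4=NOT 1=0 G1=G0|G1=0|1=1 G2=(0+0>=1)=0 G3=0(const) G4=(0+0>=1)=0 -> 01000
Step 3: G0=NOT G4=NOT 0=1 G1=G0|G1=0|1=1 G2=(0+0>=1)=0 G3=0(const) G4=(0+0>=1)=0 -> 11000
Step 4: G0=NOT G4=NOT 0=1 G1=G0|G1=1|1=1 G2=(0+0>=1)=0 G3=0(const) G4=(1+0>=1)=1 -> 11001
Step 5: G0=NOT G4=NOT 1=0 G1=G0|G1=1|1=1 G2=(0+0>=1)=0 G3=0(const) G4=(1+0>=1)=1 -> 01001
Cycle of length 4 starting at step 1 -> no fixed point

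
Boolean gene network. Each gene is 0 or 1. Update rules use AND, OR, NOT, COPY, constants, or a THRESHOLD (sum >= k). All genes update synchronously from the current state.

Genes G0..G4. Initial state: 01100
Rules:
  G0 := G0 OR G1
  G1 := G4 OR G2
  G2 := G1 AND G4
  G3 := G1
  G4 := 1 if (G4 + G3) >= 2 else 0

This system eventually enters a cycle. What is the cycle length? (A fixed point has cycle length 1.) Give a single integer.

Answer: 1

Derivation:
Step 0: 01100
Step 1: G0=G0|G1=0|1=1 G1=G4|G2=0|1=1 G2=G1&G4=1&0=0 G3=G1=1 G4=(0+0>=2)=0 -> 11010
Step 2: G0=G0|G1=1|1=1 G1=G4|G2=0|0=0 G2=G1&G4=1&0=0 G3=G1=1 G4=(0+1>=2)=0 -> 10010
Step 3: G0=G0|G1=1|0=1 G1=G4|G2=0|0=0 G2=G1&G4=0&0=0 G3=G1=0 G4=(0+1>=2)=0 -> 10000
Step 4: G0=G0|G1=1|0=1 G1=G4|G2=0|0=0 G2=G1&G4=0&0=0 G3=G1=0 G4=(0+0>=2)=0 -> 10000
State from step 4 equals state from step 3 -> cycle length 1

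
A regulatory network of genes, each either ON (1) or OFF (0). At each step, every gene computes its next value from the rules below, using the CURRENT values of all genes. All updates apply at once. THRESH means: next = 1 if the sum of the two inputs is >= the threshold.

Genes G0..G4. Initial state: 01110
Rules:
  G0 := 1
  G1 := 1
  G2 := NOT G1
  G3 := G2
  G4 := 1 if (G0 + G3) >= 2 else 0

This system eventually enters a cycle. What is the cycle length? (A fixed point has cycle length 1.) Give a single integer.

Answer: 1

Derivation:
Step 0: 01110
Step 1: G0=1(const) G1=1(const) G2=NOT G1=NOT 1=0 G3=G2=1 G4=(0+1>=2)=0 -> 11010
Step 2: G0=1(const) G1=1(const) G2=NOT G1=NOT 1=0 G3=G2=0 G4=(1+1>=2)=1 -> 11001
Step 3: G0=1(const) G1=1(const) G2=NOT G1=NOT 1=0 G3=G2=0 G4=(1+0>=2)=0 -> 11000
Step 4: G0=1(const) G1=1(const) G2=NOT G1=NOT 1=0 G3=G2=0 G4=(1+0>=2)=0 -> 11000
State from step 4 equals state from step 3 -> cycle length 1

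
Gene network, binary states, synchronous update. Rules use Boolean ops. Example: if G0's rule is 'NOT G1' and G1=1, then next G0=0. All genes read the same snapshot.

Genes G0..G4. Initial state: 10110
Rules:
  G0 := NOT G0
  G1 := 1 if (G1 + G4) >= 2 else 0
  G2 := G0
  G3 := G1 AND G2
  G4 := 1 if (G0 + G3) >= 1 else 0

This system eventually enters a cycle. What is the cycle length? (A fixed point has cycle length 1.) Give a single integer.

Step 0: 10110
Step 1: G0=NOT G0=NOT 1=0 G1=(0+0>=2)=0 G2=G0=1 G3=G1&G2=0&1=0 G4=(1+1>=1)=1 -> 00101
Step 2: G0=NOT G0=NOT 0=1 G1=(0+1>=2)=0 G2=G0=0 G3=G1&G2=0&1=0 G4=(0+0>=1)=0 -> 10000
Step 3: G0=NOT G0=NOT 1=0 G1=(0+0>=2)=0 G2=G0=1 G3=G1&G2=0&0=0 G4=(1+0>=1)=1 -> 00101
State from step 3 equals state from step 1 -> cycle length 2

Answer: 2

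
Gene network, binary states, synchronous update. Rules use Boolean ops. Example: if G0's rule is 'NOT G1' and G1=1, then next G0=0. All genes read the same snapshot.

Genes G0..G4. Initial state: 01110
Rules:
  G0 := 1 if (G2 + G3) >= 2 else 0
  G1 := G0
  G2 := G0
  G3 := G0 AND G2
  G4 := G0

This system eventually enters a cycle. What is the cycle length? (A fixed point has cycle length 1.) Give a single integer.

Step 0: 01110
Step 1: G0=(1+1>=2)=1 G1=G0=0 G2=G0=0 G3=G0&G2=0&1=0 G4=G0=0 -> 10000
Step 2: G0=(0+0>=2)=0 G1=G0=1 G2=G0=1 G3=G0&G2=1&0=0 G4=G0=1 -> 01101
Step 3: G0=(1+0>=2)=0 G1=G0=0 G2=G0=0 G3=G0&G2=0&1=0 G4=G0=0 -> 00000
Step 4: G0=(0+0>=2)=0 G1=G0=0 G2=G0=0 G3=G0&G2=0&0=0 G4=G0=0 -> 00000
State from step 4 equals state from step 3 -> cycle length 1

Answer: 1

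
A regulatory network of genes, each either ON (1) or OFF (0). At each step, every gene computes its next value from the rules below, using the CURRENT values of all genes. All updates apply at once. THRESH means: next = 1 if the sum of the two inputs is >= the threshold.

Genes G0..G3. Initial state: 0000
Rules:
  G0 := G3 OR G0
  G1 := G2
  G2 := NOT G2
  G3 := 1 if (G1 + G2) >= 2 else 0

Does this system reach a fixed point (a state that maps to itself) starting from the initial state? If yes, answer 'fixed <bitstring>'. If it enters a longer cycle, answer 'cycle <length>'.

Answer: cycle 2

Derivation:
Step 0: 0000
Step 1: G0=G3|G0=0|0=0 G1=G2=0 G2=NOT G2=NOT 0=1 G3=(0+0>=2)=0 -> 0010
Step 2: G0=G3|G0=0|0=0 G1=G2=1 G2=NOT G2=NOT 1=0 G3=(0+1>=2)=0 -> 0100
Step 3: G0=G3|G0=0|0=0 G1=G2=0 G2=NOT G2=NOT 0=1 G3=(1+0>=2)=0 -> 0010
Cycle of length 2 starting at step 1 -> no fixed point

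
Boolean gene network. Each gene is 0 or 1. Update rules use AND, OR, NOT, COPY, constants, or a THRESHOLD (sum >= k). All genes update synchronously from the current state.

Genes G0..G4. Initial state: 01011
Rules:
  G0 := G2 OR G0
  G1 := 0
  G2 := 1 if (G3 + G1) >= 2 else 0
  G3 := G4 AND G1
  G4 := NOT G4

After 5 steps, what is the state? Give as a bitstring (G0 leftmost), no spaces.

Step 1: G0=G2|G0=0|0=0 G1=0(const) G2=(1+1>=2)=1 G3=G4&G1=1&1=1 G4=NOT G4=NOT 1=0 -> 00110
Step 2: G0=G2|G0=1|0=1 G1=0(const) G2=(1+0>=2)=0 G3=G4&G1=0&0=0 G4=NOT G4=NOT 0=1 -> 10001
Step 3: G0=G2|G0=0|1=1 G1=0(const) G2=(0+0>=2)=0 G3=G4&G1=1&0=0 G4=NOT G4=NOT 1=0 -> 10000
Step 4: G0=G2|G0=0|1=1 G1=0(const) G2=(0+0>=2)=0 G3=G4&G1=0&0=0 G4=NOT G4=NOT 0=1 -> 10001
Step 5: G0=G2|G0=0|1=1 G1=0(const) G2=(0+0>=2)=0 G3=G4&G1=1&0=0 G4=NOT G4=NOT 1=0 -> 10000

10000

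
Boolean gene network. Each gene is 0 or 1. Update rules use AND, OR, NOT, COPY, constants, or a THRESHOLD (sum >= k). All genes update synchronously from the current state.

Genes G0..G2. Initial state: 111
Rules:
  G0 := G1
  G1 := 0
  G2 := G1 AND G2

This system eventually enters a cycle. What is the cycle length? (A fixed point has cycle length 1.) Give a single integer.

Answer: 1

Derivation:
Step 0: 111
Step 1: G0=G1=1 G1=0(const) G2=G1&G2=1&1=1 -> 101
Step 2: G0=G1=0 G1=0(const) G2=G1&G2=0&1=0 -> 000
Step 3: G0=G1=0 G1=0(const) G2=G1&G2=0&0=0 -> 000
State from step 3 equals state from step 2 -> cycle length 1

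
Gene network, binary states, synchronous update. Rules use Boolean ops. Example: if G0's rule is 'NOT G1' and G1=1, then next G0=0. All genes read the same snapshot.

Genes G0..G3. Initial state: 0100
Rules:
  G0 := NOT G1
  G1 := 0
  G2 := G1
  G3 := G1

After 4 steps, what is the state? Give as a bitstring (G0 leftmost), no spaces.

Step 1: G0=NOT G1=NOT 1=0 G1=0(const) G2=G1=1 G3=G1=1 -> 0011
Step 2: G0=NOT G1=NOT 0=1 G1=0(const) G2=G1=0 G3=G1=0 -> 1000
Step 3: G0=NOT G1=NOT 0=1 G1=0(const) G2=G1=0 G3=G1=0 -> 1000
Step 4: G0=NOT G1=NOT 0=1 G1=0(const) G2=G1=0 G3=G1=0 -> 1000

1000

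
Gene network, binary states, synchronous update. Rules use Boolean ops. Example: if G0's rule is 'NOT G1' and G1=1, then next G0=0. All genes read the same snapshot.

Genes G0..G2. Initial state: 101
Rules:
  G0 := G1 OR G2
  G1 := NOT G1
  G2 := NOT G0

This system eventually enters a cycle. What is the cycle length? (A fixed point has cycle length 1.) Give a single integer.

Answer: 4

Derivation:
Step 0: 101
Step 1: G0=G1|G2=0|1=1 G1=NOT G1=NOT 0=1 G2=NOT G0=NOT 1=0 -> 110
Step 2: G0=G1|G2=1|0=1 G1=NOT G1=NOT 1=0 G2=NOT G0=NOT 1=0 -> 100
Step 3: G0=G1|G2=0|0=0 G1=NOT G1=NOT 0=1 G2=NOT G0=NOT 1=0 -> 010
Step 4: G0=G1|G2=1|0=1 G1=NOT G1=NOT 1=0 G2=NOT G0=NOT 0=1 -> 101
State from step 4 equals state from step 0 -> cycle length 4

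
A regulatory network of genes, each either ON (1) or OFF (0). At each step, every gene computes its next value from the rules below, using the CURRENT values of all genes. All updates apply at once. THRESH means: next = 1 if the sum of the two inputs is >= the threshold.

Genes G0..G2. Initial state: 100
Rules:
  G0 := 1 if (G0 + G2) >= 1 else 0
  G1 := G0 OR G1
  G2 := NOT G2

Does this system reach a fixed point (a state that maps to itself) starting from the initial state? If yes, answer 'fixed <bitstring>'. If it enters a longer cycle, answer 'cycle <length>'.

Answer: cycle 2

Derivation:
Step 0: 100
Step 1: G0=(1+0>=1)=1 G1=G0|G1=1|0=1 G2=NOT G2=NOT 0=1 -> 111
Step 2: G0=(1+1>=1)=1 G1=G0|G1=1|1=1 G2=NOT G2=NOT 1=0 -> 110
Step 3: G0=(1+0>=1)=1 G1=G0|G1=1|1=1 G2=NOT G2=NOT 0=1 -> 111
Cycle of length 2 starting at step 1 -> no fixed point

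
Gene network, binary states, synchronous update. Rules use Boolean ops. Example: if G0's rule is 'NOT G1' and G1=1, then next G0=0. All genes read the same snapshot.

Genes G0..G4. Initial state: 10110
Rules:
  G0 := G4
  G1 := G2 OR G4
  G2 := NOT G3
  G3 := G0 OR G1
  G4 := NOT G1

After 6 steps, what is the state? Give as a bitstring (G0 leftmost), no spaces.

Step 1: G0=G4=0 G1=G2|G4=1|0=1 G2=NOT G3=NOT 1=0 G3=G0|G1=1|0=1 G4=NOT G1=NOT 0=1 -> 01011
Step 2: G0=G4=1 G1=G2|G4=0|1=1 G2=NOT G3=NOT 1=0 G3=G0|G1=0|1=1 G4=NOT G1=NOT 1=0 -> 11010
Step 3: G0=G4=0 G1=G2|G4=0|0=0 G2=NOT G3=NOT 1=0 G3=G0|G1=1|1=1 G4=NOT G1=NOT 1=0 -> 00010
Step 4: G0=G4=0 G1=G2|G4=0|0=0 G2=NOT G3=NOT 1=0 G3=G0|G1=0|0=0 G4=NOT G1=NOT 0=1 -> 00001
Step 5: G0=G4=1 G1=G2|G4=0|1=1 G2=NOT G3=NOT 0=1 G3=G0|G1=0|0=0 G4=NOT G1=NOT 0=1 -> 11101
Step 6: G0=G4=1 G1=G2|G4=1|1=1 G2=NOT G3=NOT 0=1 G3=G0|G1=1|1=1 G4=NOT G1=NOT 1=0 -> 11110

11110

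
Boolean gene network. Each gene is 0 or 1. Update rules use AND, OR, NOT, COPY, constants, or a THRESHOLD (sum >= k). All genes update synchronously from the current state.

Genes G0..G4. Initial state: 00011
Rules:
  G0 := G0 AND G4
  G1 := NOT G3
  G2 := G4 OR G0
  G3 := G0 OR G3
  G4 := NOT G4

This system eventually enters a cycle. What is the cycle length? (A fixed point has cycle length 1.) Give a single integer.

Answer: 2

Derivation:
Step 0: 00011
Step 1: G0=G0&G4=0&1=0 G1=NOT G3=NOT 1=0 G2=G4|G0=1|0=1 G3=G0|G3=0|1=1 G4=NOT G4=NOT 1=0 -> 00110
Step 2: G0=G0&G4=0&0=0 G1=NOT G3=NOT 1=0 G2=G4|G0=0|0=0 G3=G0|G3=0|1=1 G4=NOT G4=NOT 0=1 -> 00011
State from step 2 equals state from step 0 -> cycle length 2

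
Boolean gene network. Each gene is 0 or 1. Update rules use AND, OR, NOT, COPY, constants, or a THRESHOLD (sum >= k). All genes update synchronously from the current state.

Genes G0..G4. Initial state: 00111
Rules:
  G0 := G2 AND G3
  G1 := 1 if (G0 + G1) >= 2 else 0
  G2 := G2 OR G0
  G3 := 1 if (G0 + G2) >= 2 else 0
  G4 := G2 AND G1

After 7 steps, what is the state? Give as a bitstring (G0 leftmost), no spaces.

Step 1: G0=G2&G3=1&1=1 G1=(0+0>=2)=0 G2=G2|G0=1|0=1 G3=(0+1>=2)=0 G4=G2&G1=1&0=0 -> 10100
Step 2: G0=G2&G3=1&0=0 G1=(1+0>=2)=0 G2=G2|G0=1|1=1 G3=(1+1>=2)=1 G4=G2&G1=1&0=0 -> 00110
Step 3: G0=G2&G3=1&1=1 G1=(0+0>=2)=0 G2=G2|G0=1|0=1 G3=(0+1>=2)=0 G4=G2&G1=1&0=0 -> 10100
Step 4: G0=G2&G3=1&0=0 G1=(1+0>=2)=0 G2=G2|G0=1|1=1 G3=(1+1>=2)=1 G4=G2&G1=1&0=0 -> 00110
Step 5: G0=G2&G3=1&1=1 G1=(0+0>=2)=0 G2=G2|G0=1|0=1 G3=(0+1>=2)=0 G4=G2&G1=1&0=0 -> 10100
Step 6: G0=G2&G3=1&0=0 G1=(1+0>=2)=0 G2=G2|G0=1|1=1 G3=(1+1>=2)=1 G4=G2&G1=1&0=0 -> 00110
Step 7: G0=G2&G3=1&1=1 G1=(0+0>=2)=0 G2=G2|G0=1|0=1 G3=(0+1>=2)=0 G4=G2&G1=1&0=0 -> 10100

10100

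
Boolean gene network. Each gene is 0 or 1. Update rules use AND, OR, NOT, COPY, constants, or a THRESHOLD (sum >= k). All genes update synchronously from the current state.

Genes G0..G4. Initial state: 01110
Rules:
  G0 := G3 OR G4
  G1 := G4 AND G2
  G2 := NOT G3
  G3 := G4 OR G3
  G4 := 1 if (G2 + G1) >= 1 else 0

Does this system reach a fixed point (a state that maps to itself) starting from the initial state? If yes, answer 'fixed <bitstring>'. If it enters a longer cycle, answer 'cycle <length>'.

Answer: fixed 10010

Derivation:
Step 0: 01110
Step 1: G0=G3|G4=1|0=1 G1=G4&G2=0&1=0 G2=NOT G3=NOT 1=0 G3=G4|G3=0|1=1 G4=(1+1>=1)=1 -> 10011
Step 2: G0=G3|G4=1|1=1 G1=G4&G2=1&0=0 G2=NOT G3=NOT 1=0 G3=G4|G3=1|1=1 G4=(0+0>=1)=0 -> 10010
Step 3: G0=G3|G4=1|0=1 G1=G4&G2=0&0=0 G2=NOT G3=NOT 1=0 G3=G4|G3=0|1=1 G4=(0+0>=1)=0 -> 10010
Fixed point reached at step 2: 10010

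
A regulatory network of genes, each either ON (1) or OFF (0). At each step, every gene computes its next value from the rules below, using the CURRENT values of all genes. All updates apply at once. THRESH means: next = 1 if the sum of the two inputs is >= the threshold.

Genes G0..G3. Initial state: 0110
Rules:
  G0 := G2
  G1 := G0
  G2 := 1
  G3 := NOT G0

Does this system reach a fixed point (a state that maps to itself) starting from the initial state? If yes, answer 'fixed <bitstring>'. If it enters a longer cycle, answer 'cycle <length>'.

Answer: fixed 1110

Derivation:
Step 0: 0110
Step 1: G0=G2=1 G1=G0=0 G2=1(const) G3=NOT G0=NOT 0=1 -> 1011
Step 2: G0=G2=1 G1=G0=1 G2=1(const) G3=NOT G0=NOT 1=0 -> 1110
Step 3: G0=G2=1 G1=G0=1 G2=1(const) G3=NOT G0=NOT 1=0 -> 1110
Fixed point reached at step 2: 1110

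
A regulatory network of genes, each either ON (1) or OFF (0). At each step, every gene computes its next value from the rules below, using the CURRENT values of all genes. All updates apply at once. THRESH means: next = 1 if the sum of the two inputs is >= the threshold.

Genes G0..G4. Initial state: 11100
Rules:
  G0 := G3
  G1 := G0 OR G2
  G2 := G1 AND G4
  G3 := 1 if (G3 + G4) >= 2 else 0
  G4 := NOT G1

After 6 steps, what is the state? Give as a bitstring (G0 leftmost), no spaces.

Step 1: G0=G3=0 G1=G0|G2=1|1=1 G2=G1&G4=1&0=0 G3=(0+0>=2)=0 G4=NOT G1=NOT 1=0 -> 01000
Step 2: G0=G3=0 G1=G0|G2=0|0=0 G2=G1&G4=1&0=0 G3=(0+0>=2)=0 G4=NOT G1=NOT 1=0 -> 00000
Step 3: G0=G3=0 G1=G0|G2=0|0=0 G2=G1&G4=0&0=0 G3=(0+0>=2)=0 G4=NOT G1=NOT 0=1 -> 00001
Step 4: G0=G3=0 G1=G0|G2=0|0=0 G2=G1&G4=0&1=0 G3=(0+1>=2)=0 G4=NOT G1=NOT 0=1 -> 00001
Step 5: G0=G3=0 G1=G0|G2=0|0=0 G2=G1&G4=0&1=0 G3=(0+1>=2)=0 G4=NOT G1=NOT 0=1 -> 00001
Step 6: G0=G3=0 G1=G0|G2=0|0=0 G2=G1&G4=0&1=0 G3=(0+1>=2)=0 G4=NOT G1=NOT 0=1 -> 00001

00001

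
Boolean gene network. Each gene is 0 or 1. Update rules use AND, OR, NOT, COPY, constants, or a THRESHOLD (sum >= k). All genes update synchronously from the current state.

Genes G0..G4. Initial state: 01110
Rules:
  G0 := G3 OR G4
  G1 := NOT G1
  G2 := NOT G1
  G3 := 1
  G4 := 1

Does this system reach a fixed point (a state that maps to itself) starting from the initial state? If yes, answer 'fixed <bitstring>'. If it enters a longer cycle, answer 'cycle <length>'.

Step 0: 01110
Step 1: G0=G3|G4=1|0=1 G1=NOT G1=NOT 1=0 G2=NOT G1=NOT 1=0 G3=1(const) G4=1(const) -> 10011
Step 2: G0=G3|G4=1|1=1 G1=NOT G1=NOT 0=1 G2=NOT G1=NOT 0=1 G3=1(const) G4=1(const) -> 11111
Step 3: G0=G3|G4=1|1=1 G1=NOT G1=NOT 1=0 G2=NOT G1=NOT 1=0 G3=1(const) G4=1(const) -> 10011
Cycle of length 2 starting at step 1 -> no fixed point

Answer: cycle 2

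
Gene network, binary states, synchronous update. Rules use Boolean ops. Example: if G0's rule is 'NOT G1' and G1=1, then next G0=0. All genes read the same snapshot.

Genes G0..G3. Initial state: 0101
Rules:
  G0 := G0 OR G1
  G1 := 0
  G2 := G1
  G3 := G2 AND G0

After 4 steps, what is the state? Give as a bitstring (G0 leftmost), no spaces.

Step 1: G0=G0|G1=0|1=1 G1=0(const) G2=G1=1 G3=G2&G0=0&0=0 -> 1010
Step 2: G0=G0|G1=1|0=1 G1=0(const) G2=G1=0 G3=G2&G0=1&1=1 -> 1001
Step 3: G0=G0|G1=1|0=1 G1=0(const) G2=G1=0 G3=G2&G0=0&1=0 -> 1000
Step 4: G0=G0|G1=1|0=1 G1=0(const) G2=G1=0 G3=G2&G0=0&1=0 -> 1000

1000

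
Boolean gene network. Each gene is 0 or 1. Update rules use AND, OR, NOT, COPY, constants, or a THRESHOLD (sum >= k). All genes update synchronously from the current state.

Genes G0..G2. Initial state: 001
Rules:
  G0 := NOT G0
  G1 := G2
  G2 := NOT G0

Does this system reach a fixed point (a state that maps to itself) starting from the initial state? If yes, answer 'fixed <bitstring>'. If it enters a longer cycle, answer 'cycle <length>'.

Step 0: 001
Step 1: G0=NOT G0=NOT 0=1 G1=G2=1 G2=NOT G0=NOT 0=1 -> 111
Step 2: G0=NOT G0=NOT 1=0 G1=G2=1 G2=NOT G0=NOT 1=0 -> 010
Step 3: G0=NOT G0=NOT 0=1 G1=G2=0 G2=NOT G0=NOT 0=1 -> 101
Step 4: G0=NOT G0=NOT 1=0 G1=G2=1 G2=NOT G0=NOT 1=0 -> 010
Cycle of length 2 starting at step 2 -> no fixed point

Answer: cycle 2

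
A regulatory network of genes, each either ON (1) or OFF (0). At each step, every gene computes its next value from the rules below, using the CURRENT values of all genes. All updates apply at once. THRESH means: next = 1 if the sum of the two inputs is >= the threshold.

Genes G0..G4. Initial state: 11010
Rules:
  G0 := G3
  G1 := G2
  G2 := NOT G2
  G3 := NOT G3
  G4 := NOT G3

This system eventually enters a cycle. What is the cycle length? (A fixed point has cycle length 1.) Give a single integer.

Step 0: 11010
Step 1: G0=G3=1 G1=G2=0 G2=NOT G2=NOT 0=1 G3=NOT G3=NOT 1=0 G4=NOT G3=NOT 1=0 -> 10100
Step 2: G0=G3=0 G1=G2=1 G2=NOT G2=NOT 1=0 G3=NOT G3=NOT 0=1 G4=NOT G3=NOT 0=1 -> 01011
Step 3: G0=G3=1 G1=G2=0 G2=NOT G2=NOT 0=1 G3=NOT G3=NOT 1=0 G4=NOT G3=NOT 1=0 -> 10100
State from step 3 equals state from step 1 -> cycle length 2

Answer: 2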